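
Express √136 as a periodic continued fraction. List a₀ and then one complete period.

a₀ = ⌊√136⌋ = 11.
With m₀=0, d₀=1 and mₖ₊₁ = dₖaₖ − mₖ, dₖ₊₁ = (n − mₖ₊₁²)/dₖ, aₖ₊₁ = ⌊(a₀+mₖ₊₁)/dₖ₊₁⌋:
  k=1: m=11, d=15, a=1
  k=2: m=4, d=8, a=1
  k=3: m=4, d=15, a=1
  k=4: m=11, d=1, a=22
d=1 and a=2a₀=22 at k=4, so the next step gives (m, d) = (11, 15) again — its k=1 value — and the period has length 4.

[11; 1, 1, 1, 22]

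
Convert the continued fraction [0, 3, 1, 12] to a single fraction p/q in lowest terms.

13/51

Using pₖ = aₖpₖ₋₁ + pₖ₋₂ and qₖ = aₖqₖ₋₁ + qₖ₋₂:
  k=0: a=0, p=0, q=1
  k=1: a=3, p=1, q=3
  k=2: a=1, p=1, q=4
  k=3: a=12, p=13, q=51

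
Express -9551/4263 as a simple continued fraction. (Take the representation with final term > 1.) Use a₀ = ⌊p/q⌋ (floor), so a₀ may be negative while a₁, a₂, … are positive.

-9551 = -3×4263 + 3238
4263 = 1×3238 + 1025
3238 = 3×1025 + 163
1025 = 6×163 + 47
163 = 3×47 + 22
47 = 2×22 + 3
22 = 7×3 + 1
3 = 3×1 + 0  (stop)
So -9551/4263 = [-3; 1, 3, 6, 3, 2, 7, 3].

[-3; 1, 3, 6, 3, 2, 7, 3]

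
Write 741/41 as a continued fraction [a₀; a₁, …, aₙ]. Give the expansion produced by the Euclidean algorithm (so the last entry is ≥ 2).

[18; 13, 1, 2]

741 = 18·41 + 3
41 = 13·3 + 2
3 = 1·2 + 1
2 = 2·1 + 0  (stop)
So 741/41 = [18; 13, 1, 2].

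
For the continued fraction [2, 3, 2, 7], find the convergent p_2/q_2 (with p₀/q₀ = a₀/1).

16/7

Using pₖ = aₖpₖ₋₁ + pₖ₋₂, qₖ = aₖqₖ₋₁ + qₖ₋₂ (with p₋₁=1, p₋₂=0, q₋₁=0, q₋₂=1):
  k=0: a=2, p=2, q=1
  k=1: a=3, p=7, q=3
  k=2: a=2, p=16, q=7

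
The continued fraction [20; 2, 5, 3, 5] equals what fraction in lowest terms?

3805/186

Using pₖ = aₖpₖ₋₁ + pₖ₋₂ and qₖ = aₖqₖ₋₁ + qₖ₋₂:
  k=0: a=20, p=20, q=1
  k=1: a=2, p=41, q=2
  k=2: a=5, p=225, q=11
  k=3: a=3, p=716, q=35
  k=4: a=5, p=3805, q=186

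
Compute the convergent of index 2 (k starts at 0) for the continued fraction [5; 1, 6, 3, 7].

41/7

Using pₖ = aₖpₖ₋₁ + pₖ₋₂, qₖ = aₖqₖ₋₁ + qₖ₋₂ (with p₋₁=1, p₋₂=0, q₋₁=0, q₋₂=1):
  k=0: a=5, p=5, q=1
  k=1: a=1, p=6, q=1
  k=2: a=6, p=41, q=7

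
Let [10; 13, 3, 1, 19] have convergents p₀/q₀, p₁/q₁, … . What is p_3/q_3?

534/53

Using pₖ = aₖpₖ₋₁ + pₖ₋₂, qₖ = aₖqₖ₋₁ + qₖ₋₂ (with p₋₁=1, p₋₂=0, q₋₁=0, q₋₂=1):
  k=0: a=10, p=10, q=1
  k=1: a=13, p=131, q=13
  k=2: a=3, p=403, q=40
  k=3: a=1, p=534, q=53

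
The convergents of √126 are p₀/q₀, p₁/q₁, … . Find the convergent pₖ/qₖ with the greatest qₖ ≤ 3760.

√126 = [11; 4, 2, 4, 22, …] (period length 4).
Convergents:
  p_0/q_0 = 11/1
  p_1/q_1 = 45/4
  p_2/q_2 = 101/9
  p_3/q_3 = 449/40
  p_4/q_4 = 9979/889
  p_5/q_5 = 40365/3596
  p_6/q_6 = 90709/8081
q_5 = 3596 ≤ 3760 < 8081 = q_6, so the answer is 40365/3596.

40365/3596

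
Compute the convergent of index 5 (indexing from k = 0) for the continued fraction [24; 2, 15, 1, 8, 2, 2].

15254/623

Using pₖ = aₖpₖ₋₁ + pₖ₋₂, qₖ = aₖqₖ₋₁ + qₖ₋₂ (with p₋₁=1, p₋₂=0, q₋₁=0, q₋₂=1):
  k=0: a=24, p=24, q=1
  k=1: a=2, p=49, q=2
  k=2: a=15, p=759, q=31
  k=3: a=1, p=808, q=33
  k=4: a=8, p=7223, q=295
  k=5: a=2, p=15254, q=623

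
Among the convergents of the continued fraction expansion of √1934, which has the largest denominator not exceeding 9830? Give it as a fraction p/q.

√1934 = [43; 1, 42, 1, 86, …] (period length 4).
Convergents:
  p_0/q_0 = 43/1
  p_1/q_1 = 44/1
  p_2/q_2 = 1891/43
  p_3/q_3 = 1935/44
  p_4/q_4 = 168301/3827
  p_5/q_5 = 170236/3871
  p_6/q_6 = 7318213/166409
q_5 = 3871 ≤ 9830 < 166409 = q_6, so the answer is 170236/3871.

170236/3871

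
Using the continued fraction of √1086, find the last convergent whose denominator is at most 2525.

47817/1451

√1086 = [32; 1, 20, 1, 64, …] (period length 4).
Convergents:
  p_0/q_0 = 32/1
  p_1/q_1 = 33/1
  p_2/q_2 = 692/21
  p_3/q_3 = 725/22
  p_4/q_4 = 47092/1429
  p_5/q_5 = 47817/1451
  p_6/q_6 = 1003432/30449
q_5 = 1451 ≤ 2525 < 30449 = q_6, so the answer is 47817/1451.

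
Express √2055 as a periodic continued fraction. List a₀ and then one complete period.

[45; 3, 90]

a₀ = ⌊√2055⌋ = 45.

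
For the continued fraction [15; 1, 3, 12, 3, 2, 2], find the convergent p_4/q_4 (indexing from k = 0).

Using pₖ = aₖpₖ₋₁ + pₖ₋₂, qₖ = aₖqₖ₋₁ + qₖ₋₂ (with p₋₁=1, p₋₂=0, q₋₁=0, q₋₂=1):
  k=0: a=15, p=15, q=1
  k=1: a=1, p=16, q=1
  k=2: a=3, p=63, q=4
  k=3: a=12, p=772, q=49
  k=4: a=3, p=2379, q=151

2379/151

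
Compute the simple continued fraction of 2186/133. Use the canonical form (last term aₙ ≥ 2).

[16; 2, 3, 2, 2, 3]

2186 = 16×133 + 58
133 = 2×58 + 17
58 = 3×17 + 7
17 = 2×7 + 3
7 = 2×3 + 1
3 = 3×1 + 0  (stop)
So 2186/133 = [16; 2, 3, 2, 2, 3].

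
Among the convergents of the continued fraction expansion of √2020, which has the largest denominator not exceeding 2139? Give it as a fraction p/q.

72765/1619

√2020 = [44; 1, 16, 1, 88, …] (period length 4).
Convergents:
  p_0/q_0 = 44/1
  p_1/q_1 = 45/1
  p_2/q_2 = 764/17
  p_3/q_3 = 809/18
  p_4/q_4 = 71956/1601
  p_5/q_5 = 72765/1619
  p_6/q_6 = 1236196/27505
q_5 = 1619 ≤ 2139 < 27505 = q_6, so the answer is 72765/1619.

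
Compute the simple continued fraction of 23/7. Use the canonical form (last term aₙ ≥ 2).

23 = 3*7 + 2
7 = 3*2 + 1
2 = 2*1 + 0  (stop)
So 23/7 = [3; 3, 2].

[3; 3, 2]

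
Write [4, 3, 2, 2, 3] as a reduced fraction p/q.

Using pₖ = aₖpₖ₋₁ + pₖ₋₂ and qₖ = aₖqₖ₋₁ + qₖ₋₂:
  k=0: a=4, p=4, q=1
  k=1: a=3, p=13, q=3
  k=2: a=2, p=30, q=7
  k=3: a=2, p=73, q=17
  k=4: a=3, p=249, q=58

249/58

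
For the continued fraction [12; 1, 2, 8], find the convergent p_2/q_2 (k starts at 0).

38/3

Using pₖ = aₖpₖ₋₁ + pₖ₋₂, qₖ = aₖqₖ₋₁ + qₖ₋₂ (with p₋₁=1, p₋₂=0, q₋₁=0, q₋₂=1):
  k=0: a=12, p=12, q=1
  k=1: a=1, p=13, q=1
  k=2: a=2, p=38, q=3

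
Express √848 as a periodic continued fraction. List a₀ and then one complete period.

[29; 8, 3, 3, 3, 8, 58]

a₀ = ⌊√848⌋ = 29.
With m₀=0, d₀=1 and mₖ₊₁ = dₖaₖ − mₖ, dₖ₊₁ = (n − mₖ₊₁²)/dₖ, aₖ₊₁ = ⌊(a₀+mₖ₊₁)/dₖ₊₁⌋:
  k=1: m=29, d=7, a=8
  k=2: m=27, d=17, a=3
  k=3: m=24, d=16, a=3
  k=4: m=24, d=17, a=3
  k=5: m=27, d=7, a=8
  k=6: m=29, d=1, a=58
d=1 and a=2a₀=58 at k=6, so the next step gives (m, d) = (29, 7) again — its k=1 value — and the period has length 6.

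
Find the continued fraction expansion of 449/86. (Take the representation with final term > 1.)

[5; 4, 1, 1, 9]

449 = 5*86 + 19
86 = 4*19 + 10
19 = 1*10 + 9
10 = 1*9 + 1
9 = 9*1 + 0  (stop)
So 449/86 = [5; 4, 1, 1, 9].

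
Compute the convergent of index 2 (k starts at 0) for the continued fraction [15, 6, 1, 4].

Using pₖ = aₖpₖ₋₁ + pₖ₋₂, qₖ = aₖqₖ₋₁ + qₖ₋₂ (with p₋₁=1, p₋₂=0, q₋₁=0, q₋₂=1):
  k=0: a=15, p=15, q=1
  k=1: a=6, p=91, q=6
  k=2: a=1, p=106, q=7

106/7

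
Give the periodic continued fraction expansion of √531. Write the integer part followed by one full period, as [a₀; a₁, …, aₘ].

a₀ = ⌊√531⌋ = 23.
With m₀=0, d₀=1 and mₖ₊₁ = dₖaₖ − mₖ, dₖ₊₁ = (n − mₖ₊₁²)/dₖ, aₖ₊₁ = ⌊(a₀+mₖ₊₁)/dₖ₊₁⌋:
  k=1: m=23, d=2, a=23
  k=2: m=23, d=1, a=46
d=1 and a=2a₀=46 at k=2, so the next step gives (m, d) = (23, 2) again — its k=1 value — and the period has length 2.

[23; 23, 46]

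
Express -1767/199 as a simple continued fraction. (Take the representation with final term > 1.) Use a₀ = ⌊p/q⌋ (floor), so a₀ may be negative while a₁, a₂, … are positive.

[-9; 8, 3, 2, 3]

-1767 = -9×199 + 24
199 = 8×24 + 7
24 = 3×7 + 3
7 = 2×3 + 1
3 = 3×1 + 0  (stop)
So -1767/199 = [-9; 8, 3, 2, 3].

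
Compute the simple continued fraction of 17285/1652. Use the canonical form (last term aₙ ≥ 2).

[10; 2, 6, 3, 1, 2, 3, 3]

17285 = 10×1652 + 765
1652 = 2×765 + 122
765 = 6×122 + 33
122 = 3×33 + 23
33 = 1×23 + 10
23 = 2×10 + 3
10 = 3×3 + 1
3 = 3×1 + 0  (stop)
So 17285/1652 = [10; 2, 6, 3, 1, 2, 3, 3].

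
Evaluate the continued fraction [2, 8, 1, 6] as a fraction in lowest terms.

Fold from the inside: start with 6/1.
  1 + 1/6 = 7/6
  8 + 6/7 = 62/7
  2 + 7/62 = 131/62

131/62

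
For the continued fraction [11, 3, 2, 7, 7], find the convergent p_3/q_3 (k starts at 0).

Using pₖ = aₖpₖ₋₁ + pₖ₋₂, qₖ = aₖqₖ₋₁ + qₖ₋₂ (with p₋₁=1, p₋₂=0, q₋₁=0, q₋₂=1):
  k=0: a=11, p=11, q=1
  k=1: a=3, p=34, q=3
  k=2: a=2, p=79, q=7
  k=3: a=7, p=587, q=52

587/52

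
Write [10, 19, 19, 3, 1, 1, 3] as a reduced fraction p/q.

92312/9183

Fold from the inside: start with 3/1.
  1 + 1/3 = 4/3
  1 + 3/4 = 7/4
  3 + 4/7 = 25/7
  19 + 7/25 = 482/25
  19 + 25/482 = 9183/482
  10 + 482/9183 = 92312/9183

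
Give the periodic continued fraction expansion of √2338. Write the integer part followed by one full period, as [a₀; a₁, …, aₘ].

[48; 2, 1, 5, 48, 5, 1, 2, 96]

a₀ = ⌊√2338⌋ = 48.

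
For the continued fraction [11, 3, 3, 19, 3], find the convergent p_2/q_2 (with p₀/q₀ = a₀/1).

113/10

Using pₖ = aₖpₖ₋₁ + pₖ₋₂, qₖ = aₖqₖ₋₁ + qₖ₋₂ (with p₋₁=1, p₋₂=0, q₋₁=0, q₋₂=1):
  k=0: a=11, p=11, q=1
  k=1: a=3, p=34, q=3
  k=2: a=3, p=113, q=10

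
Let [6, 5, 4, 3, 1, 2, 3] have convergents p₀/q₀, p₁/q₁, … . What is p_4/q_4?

551/89

Using pₖ = aₖpₖ₋₁ + pₖ₋₂, qₖ = aₖqₖ₋₁ + qₖ₋₂ (with p₋₁=1, p₋₂=0, q₋₁=0, q₋₂=1):
  k=0: a=6, p=6, q=1
  k=1: a=5, p=31, q=5
  k=2: a=4, p=130, q=21
  k=3: a=3, p=421, q=68
  k=4: a=1, p=551, q=89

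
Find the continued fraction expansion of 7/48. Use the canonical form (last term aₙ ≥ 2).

[0; 6, 1, 6]

7 = 0·48 + 7
48 = 6·7 + 6
7 = 1·6 + 1
6 = 6·1 + 0  (stop)
So 7/48 = [0; 6, 1, 6].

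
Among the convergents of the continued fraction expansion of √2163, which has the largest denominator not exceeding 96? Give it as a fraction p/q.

2930/63

√2163 = [46; 1, 1, 30, 1, 1, 92, …] (period length 6).
Convergents:
  p_0/q_0 = 46/1
  p_1/q_1 = 47/1
  p_2/q_2 = 93/2
  p_3/q_3 = 2837/61
  p_4/q_4 = 2930/63
  p_5/q_5 = 5767/124
q_4 = 63 ≤ 96 < 124 = q_5, so the answer is 2930/63.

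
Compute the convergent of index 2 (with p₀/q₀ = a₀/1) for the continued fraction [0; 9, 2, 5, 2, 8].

Using pₖ = aₖpₖ₋₁ + pₖ₋₂, qₖ = aₖqₖ₋₁ + qₖ₋₂ (with p₋₁=1, p₋₂=0, q₋₁=0, q₋₂=1):
  k=0: a=0, p=0, q=1
  k=1: a=9, p=1, q=9
  k=2: a=2, p=2, q=19

2/19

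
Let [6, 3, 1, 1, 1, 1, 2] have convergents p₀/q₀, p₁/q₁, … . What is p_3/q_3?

Using pₖ = aₖpₖ₋₁ + pₖ₋₂, qₖ = aₖqₖ₋₁ + qₖ₋₂ (with p₋₁=1, p₋₂=0, q₋₁=0, q₋₂=1):
  k=0: a=6, p=6, q=1
  k=1: a=3, p=19, q=3
  k=2: a=1, p=25, q=4
  k=3: a=1, p=44, q=7

44/7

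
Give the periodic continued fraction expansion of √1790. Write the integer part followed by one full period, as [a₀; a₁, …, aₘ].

a₀ = ⌊√1790⌋ = 42.
With m₀=0, d₀=1 and mₖ₊₁ = dₖaₖ − mₖ, dₖ₊₁ = (n − mₖ₊₁²)/dₖ, aₖ₊₁ = ⌊(a₀+mₖ₊₁)/dₖ₊₁⌋:
  k=1: m=42, d=26, a=3
  k=2: m=36, d=19, a=4
  k=3: m=40, d=10, a=8
  k=4: m=40, d=19, a=4
  k=5: m=36, d=26, a=3
  k=6: m=42, d=1, a=84
d=1 and a=2a₀=84 at k=6, so the next step gives (m, d) = (42, 26) again — its k=1 value — and the period has length 6.

[42; 3, 4, 8, 4, 3, 84]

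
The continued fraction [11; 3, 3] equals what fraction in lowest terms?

113/10

Fold from the inside: start with 3/1.
  3 + 1/3 = 10/3
  11 + 3/10 = 113/10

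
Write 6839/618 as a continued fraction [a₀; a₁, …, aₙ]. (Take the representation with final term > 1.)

[11; 15, 13, 1, 2]

6839 = 11×618 + 41
618 = 15×41 + 3
41 = 13×3 + 2
3 = 1×2 + 1
2 = 2×1 + 0  (stop)
So 6839/618 = [11; 15, 13, 1, 2].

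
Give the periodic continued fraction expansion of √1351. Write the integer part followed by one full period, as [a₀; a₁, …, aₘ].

[36; 1, 3, 10, 3, 1, 72]

a₀ = ⌊√1351⌋ = 36.
With m₀=0, d₀=1 and mₖ₊₁ = dₖaₖ − mₖ, dₖ₊₁ = (n − mₖ₊₁²)/dₖ, aₖ₊₁ = ⌊(a₀+mₖ₊₁)/dₖ₊₁⌋:
  k=1: m=36, d=55, a=1
  k=2: m=19, d=18, a=3
  k=3: m=35, d=7, a=10
  k=4: m=35, d=18, a=3
  k=5: m=19, d=55, a=1
  k=6: m=36, d=1, a=72
d=1 and a=2a₀=72 at k=6, so the next step gives (m, d) = (36, 55) again — its k=1 value — and the period has length 6.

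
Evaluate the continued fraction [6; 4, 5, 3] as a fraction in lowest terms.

418/67

Fold from the inside: start with 3/1.
  5 + 1/3 = 16/3
  4 + 3/16 = 67/16
  6 + 16/67 = 418/67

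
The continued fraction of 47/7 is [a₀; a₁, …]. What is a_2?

47 = 6·7 + 5   →  a_0 = 6
7 = 1·5 + 2   →  a_1 = 1
5 = 2·2 + 1   →  a_2 = 2

2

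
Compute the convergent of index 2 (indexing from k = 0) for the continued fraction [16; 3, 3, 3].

Using pₖ = aₖpₖ₋₁ + pₖ₋₂, qₖ = aₖqₖ₋₁ + qₖ₋₂ (with p₋₁=1, p₋₂=0, q₋₁=0, q₋₂=1):
  k=0: a=16, p=16, q=1
  k=1: a=3, p=49, q=3
  k=2: a=3, p=163, q=10

163/10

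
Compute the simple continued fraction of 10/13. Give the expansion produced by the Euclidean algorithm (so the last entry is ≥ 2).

10 = 0×13 + 10
13 = 1×10 + 3
10 = 3×3 + 1
3 = 3×1 + 0  (stop)
So 10/13 = [0; 1, 3, 3].

[0; 1, 3, 3]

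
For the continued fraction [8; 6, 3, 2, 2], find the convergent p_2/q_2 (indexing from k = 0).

Using pₖ = aₖpₖ₋₁ + pₖ₋₂, qₖ = aₖqₖ₋₁ + qₖ₋₂ (with p₋₁=1, p₋₂=0, q₋₁=0, q₋₂=1):
  k=0: a=8, p=8, q=1
  k=1: a=6, p=49, q=6
  k=2: a=3, p=155, q=19

155/19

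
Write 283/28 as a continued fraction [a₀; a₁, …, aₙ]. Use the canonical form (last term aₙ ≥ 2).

283 = 10×28 + 3
28 = 9×3 + 1
3 = 3×1 + 0  (stop)
So 283/28 = [10; 9, 3].

[10; 9, 3]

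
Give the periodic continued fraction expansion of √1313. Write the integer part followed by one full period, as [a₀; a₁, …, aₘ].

[36; 4, 4, 72]

a₀ = ⌊√1313⌋ = 36.
With m₀=0, d₀=1 and mₖ₊₁ = dₖaₖ − mₖ, dₖ₊₁ = (n − mₖ₊₁²)/dₖ, aₖ₊₁ = ⌊(a₀+mₖ₊₁)/dₖ₊₁⌋:
  k=1: m=36, d=17, a=4
  k=2: m=32, d=17, a=4
  k=3: m=36, d=1, a=72
d=1 and a=2a₀=72 at k=3, so the next step gives (m, d) = (36, 17) again — its k=1 value — and the period has length 3.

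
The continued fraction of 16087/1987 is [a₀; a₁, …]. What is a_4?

16087 = 8·1987 + 191   →  a_0 = 8
1987 = 10·191 + 77   →  a_1 = 10
191 = 2·77 + 37   →  a_2 = 2
77 = 2·37 + 3   →  a_3 = 2
37 = 12·3 + 1   →  a_4 = 12

12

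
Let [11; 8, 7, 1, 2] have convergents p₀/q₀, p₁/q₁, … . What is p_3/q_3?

723/65

Using pₖ = aₖpₖ₋₁ + pₖ₋₂, qₖ = aₖqₖ₋₁ + qₖ₋₂ (with p₋₁=1, p₋₂=0, q₋₁=0, q₋₂=1):
  k=0: a=11, p=11, q=1
  k=1: a=8, p=89, q=8
  k=2: a=7, p=634, q=57
  k=3: a=1, p=723, q=65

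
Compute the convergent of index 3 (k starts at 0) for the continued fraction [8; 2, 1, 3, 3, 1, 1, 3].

Using pₖ = aₖpₖ₋₁ + pₖ₋₂, qₖ = aₖqₖ₋₁ + qₖ₋₂ (with p₋₁=1, p₋₂=0, q₋₁=0, q₋₂=1):
  k=0: a=8, p=8, q=1
  k=1: a=2, p=17, q=2
  k=2: a=1, p=25, q=3
  k=3: a=3, p=92, q=11

92/11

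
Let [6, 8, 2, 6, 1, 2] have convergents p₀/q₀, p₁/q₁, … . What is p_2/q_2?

Using pₖ = aₖpₖ₋₁ + pₖ₋₂, qₖ = aₖqₖ₋₁ + qₖ₋₂ (with p₋₁=1, p₋₂=0, q₋₁=0, q₋₂=1):
  k=0: a=6, p=6, q=1
  k=1: a=8, p=49, q=8
  k=2: a=2, p=104, q=17

104/17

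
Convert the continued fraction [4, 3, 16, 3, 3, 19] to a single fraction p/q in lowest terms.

41670/9631

Fold from the inside: start with 19/1.
  3 + 1/19 = 58/19
  3 + 19/58 = 193/58
  16 + 58/193 = 3146/193
  3 + 193/3146 = 9631/3146
  4 + 3146/9631 = 41670/9631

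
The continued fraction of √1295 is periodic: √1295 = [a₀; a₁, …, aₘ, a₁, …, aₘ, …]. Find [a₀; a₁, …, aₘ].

[35; 1, 70]

a₀ = ⌊√1295⌋ = 35.
With m₀=0, d₀=1 and mₖ₊₁ = dₖaₖ − mₖ, dₖ₊₁ = (n − mₖ₊₁²)/dₖ, aₖ₊₁ = ⌊(a₀+mₖ₊₁)/dₖ₊₁⌋:
  k=1: m=35, d=70, a=1
  k=2: m=35, d=1, a=70
d=1 and a=2a₀=70 at k=2, so the next step gives (m, d) = (35, 70) again — its k=1 value — and the period has length 2.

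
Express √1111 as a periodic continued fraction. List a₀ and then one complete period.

[33; 3, 66]

a₀ = ⌊√1111⌋ = 33.
With m₀=0, d₀=1 and mₖ₊₁ = dₖaₖ − mₖ, dₖ₊₁ = (n − mₖ₊₁²)/dₖ, aₖ₊₁ = ⌊(a₀+mₖ₊₁)/dₖ₊₁⌋:
  k=1: m=33, d=22, a=3
  k=2: m=33, d=1, a=66
d=1 and a=2a₀=66 at k=2, so the next step gives (m, d) = (33, 22) again — its k=1 value — and the period has length 2.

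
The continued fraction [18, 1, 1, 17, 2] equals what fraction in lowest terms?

1333/72

Using pₖ = aₖpₖ₋₁ + pₖ₋₂ and qₖ = aₖqₖ₋₁ + qₖ₋₂:
  k=0: a=18, p=18, q=1
  k=1: a=1, p=19, q=1
  k=2: a=1, p=37, q=2
  k=3: a=17, p=648, q=35
  k=4: a=2, p=1333, q=72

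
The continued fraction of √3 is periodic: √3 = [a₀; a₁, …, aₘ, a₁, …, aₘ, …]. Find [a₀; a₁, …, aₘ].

a₀ = ⌊√3⌋ = 1.
With m₀=0, d₀=1 and mₖ₊₁ = dₖaₖ − mₖ, dₖ₊₁ = (n − mₖ₊₁²)/dₖ, aₖ₊₁ = ⌊(a₀+mₖ₊₁)/dₖ₊₁⌋:
  k=1: m=1, d=2, a=1
  k=2: m=1, d=1, a=2
d=1 and a=2a₀=2 at k=2, so the next step gives (m, d) = (1, 2) again — its k=1 value — and the period has length 2.

[1; 1, 2]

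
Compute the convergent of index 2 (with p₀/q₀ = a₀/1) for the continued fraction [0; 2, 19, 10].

19/39

Using pₖ = aₖpₖ₋₁ + pₖ₋₂, qₖ = aₖqₖ₋₁ + qₖ₋₂ (with p₋₁=1, p₋₂=0, q₋₁=0, q₋₂=1):
  k=0: a=0, p=0, q=1
  k=1: a=2, p=1, q=2
  k=2: a=19, p=19, q=39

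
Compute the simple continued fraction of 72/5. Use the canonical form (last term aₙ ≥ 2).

72 = 14·5 + 2
5 = 2·2 + 1
2 = 2·1 + 0  (stop)
So 72/5 = [14; 2, 2].

[14; 2, 2]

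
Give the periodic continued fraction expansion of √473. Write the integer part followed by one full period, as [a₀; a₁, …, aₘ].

[21; 1, 2, 1, 42]

a₀ = ⌊√473⌋ = 21.
With m₀=0, d₀=1 and mₖ₊₁ = dₖaₖ − mₖ, dₖ₊₁ = (n − mₖ₊₁²)/dₖ, aₖ₊₁ = ⌊(a₀+mₖ₊₁)/dₖ₊₁⌋:
  k=1: m=21, d=32, a=1
  k=2: m=11, d=11, a=2
  k=3: m=11, d=32, a=1
  k=4: m=21, d=1, a=42
d=1 and a=2a₀=42 at k=4, so the next step gives (m, d) = (21, 32) again — its k=1 value — and the period has length 4.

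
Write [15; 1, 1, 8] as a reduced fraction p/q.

264/17

Fold from the inside: start with 8/1.
  1 + 1/8 = 9/8
  1 + 8/9 = 17/9
  15 + 9/17 = 264/17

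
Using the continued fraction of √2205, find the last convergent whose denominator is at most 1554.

√2205 = [46; 1, 22, 2, 22, 1, 92, …] (period length 6).
Convergents:
  p_0/q_0 = 46/1
  p_1/q_1 = 47/1
  p_2/q_2 = 1080/23
  p_3/q_3 = 2207/47
  p_4/q_4 = 49634/1057
  p_5/q_5 = 51841/1104
  p_6/q_6 = 4819006/102625
q_5 = 1104 ≤ 1554 < 102625 = q_6, so the answer is 51841/1104.

51841/1104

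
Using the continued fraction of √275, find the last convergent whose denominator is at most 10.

√275 = [16; 1, 1, 2, 1, 1, 32, …] (period length 6).
Convergents:
  p_0/q_0 = 16/1
  p_1/q_1 = 17/1
  p_2/q_2 = 33/2
  p_3/q_3 = 83/5
  p_4/q_4 = 116/7
  p_5/q_5 = 199/12
q_4 = 7 ≤ 10 < 12 = q_5, so the answer is 116/7.

116/7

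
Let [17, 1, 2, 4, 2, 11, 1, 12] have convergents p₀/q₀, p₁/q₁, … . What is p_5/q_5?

5873/332

Using pₖ = aₖpₖ₋₁ + pₖ₋₂, qₖ = aₖqₖ₋₁ + qₖ₋₂ (with p₋₁=1, p₋₂=0, q₋₁=0, q₋₂=1):
  k=0: a=17, p=17, q=1
  k=1: a=1, p=18, q=1
  k=2: a=2, p=53, q=3
  k=3: a=4, p=230, q=13
  k=4: a=2, p=513, q=29
  k=5: a=11, p=5873, q=332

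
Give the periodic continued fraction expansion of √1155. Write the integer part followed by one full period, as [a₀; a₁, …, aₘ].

a₀ = ⌊√1155⌋ = 33.
With m₀=0, d₀=1 and mₖ₊₁ = dₖaₖ − mₖ, dₖ₊₁ = (n − mₖ₊₁²)/dₖ, aₖ₊₁ = ⌊(a₀+mₖ₊₁)/dₖ₊₁⌋:
  k=1: m=33, d=66, a=1
  k=2: m=33, d=1, a=66
d=1 and a=2a₀=66 at k=2, so the next step gives (m, d) = (33, 66) again — its k=1 value — and the period has length 2.

[33; 1, 66]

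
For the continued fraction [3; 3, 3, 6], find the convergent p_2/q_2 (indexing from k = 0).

Using pₖ = aₖpₖ₋₁ + pₖ₋₂, qₖ = aₖqₖ₋₁ + qₖ₋₂ (with p₋₁=1, p₋₂=0, q₋₁=0, q₋₂=1):
  k=0: a=3, p=3, q=1
  k=1: a=3, p=10, q=3
  k=2: a=3, p=33, q=10

33/10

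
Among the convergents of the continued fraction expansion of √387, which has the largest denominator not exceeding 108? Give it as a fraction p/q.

1141/58

√387 = [19; 1, 2, 19, 2, 1, 38, …] (period length 6).
Convergents:
  p_0/q_0 = 19/1
  p_1/q_1 = 20/1
  p_2/q_2 = 59/3
  p_3/q_3 = 1141/58
  p_4/q_4 = 2341/119
q_3 = 58 ≤ 108 < 119 = q_4, so the answer is 1141/58.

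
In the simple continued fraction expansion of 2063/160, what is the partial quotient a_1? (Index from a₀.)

2063 = 12·160 + 143   →  a_0 = 12
160 = 1·143 + 17   →  a_1 = 1

1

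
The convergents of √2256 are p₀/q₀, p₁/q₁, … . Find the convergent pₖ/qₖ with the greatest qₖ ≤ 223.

√2256 = [47; 2, 94, …] (period length 2).
Convergents:
  p_0/q_0 = 47/1
  p_1/q_1 = 95/2
  p_2/q_2 = 8977/189
  p_3/q_3 = 18049/380
q_2 = 189 ≤ 223 < 380 = q_3, so the answer is 8977/189.

8977/189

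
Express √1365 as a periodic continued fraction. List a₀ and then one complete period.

[36; 1, 17, 2, 17, 1, 72]

a₀ = ⌊√1365⌋ = 36.
With m₀=0, d₀=1 and mₖ₊₁ = dₖaₖ − mₖ, dₖ₊₁ = (n − mₖ₊₁²)/dₖ, aₖ₊₁ = ⌊(a₀+mₖ₊₁)/dₖ₊₁⌋:
  k=1: m=36, d=69, a=1
  k=2: m=33, d=4, a=17
  k=3: m=35, d=35, a=2
  k=4: m=35, d=4, a=17
  k=5: m=33, d=69, a=1
  k=6: m=36, d=1, a=72
d=1 and a=2a₀=72 at k=6, so the next step gives (m, d) = (36, 69) again — its k=1 value — and the period has length 6.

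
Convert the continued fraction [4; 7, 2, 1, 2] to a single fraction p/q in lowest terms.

244/59

Using pₖ = aₖpₖ₋₁ + pₖ₋₂ and qₖ = aₖqₖ₋₁ + qₖ₋₂:
  k=0: a=4, p=4, q=1
  k=1: a=7, p=29, q=7
  k=2: a=2, p=62, q=15
  k=3: a=1, p=91, q=22
  k=4: a=2, p=244, q=59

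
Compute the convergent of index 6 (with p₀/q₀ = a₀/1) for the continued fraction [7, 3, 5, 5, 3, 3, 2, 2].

14780/2021

Using pₖ = aₖpₖ₋₁ + pₖ₋₂, qₖ = aₖqₖ₋₁ + qₖ₋₂ (with p₋₁=1, p₋₂=0, q₋₁=0, q₋₂=1):
  k=0: a=7, p=7, q=1
  k=1: a=3, p=22, q=3
  k=2: a=5, p=117, q=16
  k=3: a=5, p=607, q=83
  k=4: a=3, p=1938, q=265
  k=5: a=3, p=6421, q=878
  k=6: a=2, p=14780, q=2021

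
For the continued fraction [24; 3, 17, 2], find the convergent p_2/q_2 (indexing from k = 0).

1265/52

Using pₖ = aₖpₖ₋₁ + pₖ₋₂, qₖ = aₖqₖ₋₁ + qₖ₋₂ (with p₋₁=1, p₋₂=0, q₋₁=0, q₋₂=1):
  k=0: a=24, p=24, q=1
  k=1: a=3, p=73, q=3
  k=2: a=17, p=1265, q=52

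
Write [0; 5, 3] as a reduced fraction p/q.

3/16

Using pₖ = aₖpₖ₋₁ + pₖ₋₂ and qₖ = aₖqₖ₋₁ + qₖ₋₂:
  k=0: a=0, p=0, q=1
  k=1: a=5, p=1, q=5
  k=2: a=3, p=3, q=16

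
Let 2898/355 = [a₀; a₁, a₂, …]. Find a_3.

3

2898 = 8·355 + 58   →  a_0 = 8
355 = 6·58 + 7   →  a_1 = 6
58 = 8·7 + 2   →  a_2 = 8
7 = 3·2 + 1   →  a_3 = 3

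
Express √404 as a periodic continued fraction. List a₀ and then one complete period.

[20; 10, 40]

a₀ = ⌊√404⌋ = 20.
With m₀=0, d₀=1 and mₖ₊₁ = dₖaₖ − mₖ, dₖ₊₁ = (n − mₖ₊₁²)/dₖ, aₖ₊₁ = ⌊(a₀+mₖ₊₁)/dₖ₊₁⌋:
  k=1: m=20, d=4, a=10
  k=2: m=20, d=1, a=40
d=1 and a=2a₀=40 at k=2, so the next step gives (m, d) = (20, 4) again — its k=1 value — and the period has length 2.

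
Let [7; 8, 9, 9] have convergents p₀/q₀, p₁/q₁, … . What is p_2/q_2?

520/73

Using pₖ = aₖpₖ₋₁ + pₖ₋₂, qₖ = aₖqₖ₋₁ + qₖ₋₂ (with p₋₁=1, p₋₂=0, q₋₁=0, q₋₂=1):
  k=0: a=7, p=7, q=1
  k=1: a=8, p=57, q=8
  k=2: a=9, p=520, q=73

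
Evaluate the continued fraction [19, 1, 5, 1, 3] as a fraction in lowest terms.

536/27

Using pₖ = aₖpₖ₋₁ + pₖ₋₂ and qₖ = aₖqₖ₋₁ + qₖ₋₂:
  k=0: a=19, p=19, q=1
  k=1: a=1, p=20, q=1
  k=2: a=5, p=119, q=6
  k=3: a=1, p=139, q=7
  k=4: a=3, p=536, q=27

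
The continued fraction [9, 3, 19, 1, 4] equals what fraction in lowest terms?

2817/302

Using pₖ = aₖpₖ₋₁ + pₖ₋₂ and qₖ = aₖqₖ₋₁ + qₖ₋₂:
  k=0: a=9, p=9, q=1
  k=1: a=3, p=28, q=3
  k=2: a=19, p=541, q=58
  k=3: a=1, p=569, q=61
  k=4: a=4, p=2817, q=302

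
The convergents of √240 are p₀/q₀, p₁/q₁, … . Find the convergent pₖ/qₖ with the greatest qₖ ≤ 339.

1921/124

√240 = [15; 2, 30, …] (period length 2).
Convergents:
  p_0/q_0 = 15/1
  p_1/q_1 = 31/2
  p_2/q_2 = 945/61
  p_3/q_3 = 1921/124
  p_4/q_4 = 58575/3781
q_3 = 124 ≤ 339 < 3781 = q_4, so the answer is 1921/124.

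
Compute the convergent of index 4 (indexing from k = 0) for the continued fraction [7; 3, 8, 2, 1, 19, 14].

571/78

Using pₖ = aₖpₖ₋₁ + pₖ₋₂, qₖ = aₖqₖ₋₁ + qₖ₋₂ (with p₋₁=1, p₋₂=0, q₋₁=0, q₋₂=1):
  k=0: a=7, p=7, q=1
  k=1: a=3, p=22, q=3
  k=2: a=8, p=183, q=25
  k=3: a=2, p=388, q=53
  k=4: a=1, p=571, q=78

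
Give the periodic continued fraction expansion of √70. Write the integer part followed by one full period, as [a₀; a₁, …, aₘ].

a₀ = ⌊√70⌋ = 8.
With m₀=0, d₀=1 and mₖ₊₁ = dₖaₖ − mₖ, dₖ₊₁ = (n − mₖ₊₁²)/dₖ, aₖ₊₁ = ⌊(a₀+mₖ₊₁)/dₖ₊₁⌋:
  k=1: m=8, d=6, a=2
  k=2: m=4, d=9, a=1
  k=3: m=5, d=5, a=2
  k=4: m=5, d=9, a=1
  k=5: m=4, d=6, a=2
  k=6: m=8, d=1, a=16
d=1 and a=2a₀=16 at k=6, so the next step gives (m, d) = (8, 6) again — its k=1 value — and the period has length 6.

[8; 2, 1, 2, 1, 2, 16]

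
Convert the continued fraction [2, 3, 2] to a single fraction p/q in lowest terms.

16/7

Using pₖ = aₖpₖ₋₁ + pₖ₋₂ and qₖ = aₖqₖ₋₁ + qₖ₋₂:
  k=0: a=2, p=2, q=1
  k=1: a=3, p=7, q=3
  k=2: a=2, p=16, q=7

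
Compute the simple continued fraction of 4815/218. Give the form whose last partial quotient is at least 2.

[22; 11, 2, 9]

4815 = 22*218 + 19
218 = 11*19 + 9
19 = 2*9 + 1
9 = 9*1 + 0  (stop)
So 4815/218 = [22; 11, 2, 9].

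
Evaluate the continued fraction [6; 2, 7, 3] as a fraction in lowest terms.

Using pₖ = aₖpₖ₋₁ + pₖ₋₂ and qₖ = aₖqₖ₋₁ + qₖ₋₂:
  k=0: a=6, p=6, q=1
  k=1: a=2, p=13, q=2
  k=2: a=7, p=97, q=15
  k=3: a=3, p=304, q=47

304/47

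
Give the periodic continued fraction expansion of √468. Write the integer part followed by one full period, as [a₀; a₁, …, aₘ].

[21; 1, 1, 1, 2, 1, 1, 1, 42]

a₀ = ⌊√468⌋ = 21.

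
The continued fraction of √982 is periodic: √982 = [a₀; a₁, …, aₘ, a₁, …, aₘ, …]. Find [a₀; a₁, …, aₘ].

a₀ = ⌊√982⌋ = 31.
With m₀=0, d₀=1 and mₖ₊₁ = dₖaₖ − mₖ, dₖ₊₁ = (n − mₖ₊₁²)/dₖ, aₖ₊₁ = ⌊(a₀+mₖ₊₁)/dₖ₊₁⌋:
  k=1: m=31, d=21, a=2
  k=2: m=11, d=41, a=1
  k=3: m=30, d=2, a=30
  k=4: m=30, d=41, a=1
  k=5: m=11, d=21, a=2
  k=6: m=31, d=1, a=62
d=1 and a=2a₀=62 at k=6, so the next step gives (m, d) = (31, 21) again — its k=1 value — and the period has length 6.

[31; 2, 1, 30, 1, 2, 62]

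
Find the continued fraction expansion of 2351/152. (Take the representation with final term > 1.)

[15; 2, 7, 10]

2351 = 15×152 + 71
152 = 2×71 + 10
71 = 7×10 + 1
10 = 10×1 + 0  (stop)
So 2351/152 = [15; 2, 7, 10].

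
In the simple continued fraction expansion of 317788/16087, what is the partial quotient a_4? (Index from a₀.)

317788 = 19·16087 + 12135   →  a_0 = 19
16087 = 1·12135 + 3952   →  a_1 = 1
12135 = 3·3952 + 279   →  a_2 = 3
3952 = 14·279 + 46   →  a_3 = 14
279 = 6·46 + 3   →  a_4 = 6

6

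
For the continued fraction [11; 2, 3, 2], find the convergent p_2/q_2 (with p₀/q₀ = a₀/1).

80/7

Using pₖ = aₖpₖ₋₁ + pₖ₋₂, qₖ = aₖqₖ₋₁ + qₖ₋₂ (with p₋₁=1, p₋₂=0, q₋₁=0, q₋₂=1):
  k=0: a=11, p=11, q=1
  k=1: a=2, p=23, q=2
  k=2: a=3, p=80, q=7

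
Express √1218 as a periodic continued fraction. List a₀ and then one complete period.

[34; 1, 8, 1, 68]

a₀ = ⌊√1218⌋ = 34.
With m₀=0, d₀=1 and mₖ₊₁ = dₖaₖ − mₖ, dₖ₊₁ = (n − mₖ₊₁²)/dₖ, aₖ₊₁ = ⌊(a₀+mₖ₊₁)/dₖ₊₁⌋:
  k=1: m=34, d=62, a=1
  k=2: m=28, d=7, a=8
  k=3: m=28, d=62, a=1
  k=4: m=34, d=1, a=68
d=1 and a=2a₀=68 at k=4, so the next step gives (m, d) = (34, 62) again — its k=1 value — and the period has length 4.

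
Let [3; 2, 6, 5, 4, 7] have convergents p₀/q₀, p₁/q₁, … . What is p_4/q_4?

973/281

Using pₖ = aₖpₖ₋₁ + pₖ₋₂, qₖ = aₖqₖ₋₁ + qₖ₋₂ (with p₋₁=1, p₋₂=0, q₋₁=0, q₋₂=1):
  k=0: a=3, p=3, q=1
  k=1: a=2, p=7, q=2
  k=2: a=6, p=45, q=13
  k=3: a=5, p=232, q=67
  k=4: a=4, p=973, q=281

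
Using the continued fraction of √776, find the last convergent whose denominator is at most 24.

√776 = [27; 1, 5, 1, 54, …] (period length 4).
Convergents:
  p_0/q_0 = 27/1
  p_1/q_1 = 28/1
  p_2/q_2 = 167/6
  p_3/q_3 = 195/7
  p_4/q_4 = 10697/384
q_3 = 7 ≤ 24 < 384 = q_4, so the answer is 195/7.

195/7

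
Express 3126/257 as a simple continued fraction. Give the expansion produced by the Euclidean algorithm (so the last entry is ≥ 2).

3126 = 12*257 + 42
257 = 6*42 + 5
42 = 8*5 + 2
5 = 2*2 + 1
2 = 2*1 + 0  (stop)
So 3126/257 = [12; 6, 8, 2, 2].

[12; 6, 8, 2, 2]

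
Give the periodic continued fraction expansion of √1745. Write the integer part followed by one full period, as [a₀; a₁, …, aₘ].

a₀ = ⌊√1745⌋ = 41.

[41; 1, 3, 2, 2, 3, 1, 82]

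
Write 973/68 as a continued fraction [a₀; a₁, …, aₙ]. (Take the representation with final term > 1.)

973 = 14*68 + 21
68 = 3*21 + 5
21 = 4*5 + 1
5 = 5*1 + 0  (stop)
So 973/68 = [14; 3, 4, 5].

[14; 3, 4, 5]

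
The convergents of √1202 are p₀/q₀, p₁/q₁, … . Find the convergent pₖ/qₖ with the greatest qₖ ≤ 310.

√1202 = [34; 1, 2, 34, 2, 1, 68, …] (period length 6).
Convergents:
  p_0/q_0 = 34/1
  p_1/q_1 = 35/1
  p_2/q_2 = 104/3
  p_3/q_3 = 3571/103
  p_4/q_4 = 7246/209
  p_5/q_5 = 10817/312
q_4 = 209 ≤ 310 < 312 = q_5, so the answer is 7246/209.

7246/209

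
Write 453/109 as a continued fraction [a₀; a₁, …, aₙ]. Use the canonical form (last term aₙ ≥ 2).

453 = 4·109 + 17
109 = 6·17 + 7
17 = 2·7 + 3
7 = 2·3 + 1
3 = 3·1 + 0  (stop)
So 453/109 = [4; 6, 2, 2, 3].

[4; 6, 2, 2, 3]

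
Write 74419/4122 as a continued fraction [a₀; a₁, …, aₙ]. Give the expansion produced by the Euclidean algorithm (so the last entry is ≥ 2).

74419 = 18*4122 + 223
4122 = 18*223 + 108
223 = 2*108 + 7
108 = 15*7 + 3
7 = 2*3 + 1
3 = 3*1 + 0  (stop)
So 74419/4122 = [18; 18, 2, 15, 2, 3].

[18; 18, 2, 15, 2, 3]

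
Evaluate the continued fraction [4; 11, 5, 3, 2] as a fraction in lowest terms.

1693/414

Fold from the inside: start with 2/1.
  3 + 1/2 = 7/2
  5 + 2/7 = 37/7
  11 + 7/37 = 414/37
  4 + 37/414 = 1693/414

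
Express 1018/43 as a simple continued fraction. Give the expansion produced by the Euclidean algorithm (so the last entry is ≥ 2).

1018 = 23*43 + 29
43 = 1*29 + 14
29 = 2*14 + 1
14 = 14*1 + 0  (stop)
So 1018/43 = [23; 1, 2, 14].

[23; 1, 2, 14]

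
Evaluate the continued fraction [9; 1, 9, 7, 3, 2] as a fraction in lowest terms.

Using pₖ = aₖpₖ₋₁ + pₖ₋₂ and qₖ = aₖqₖ₋₁ + qₖ₋₂:
  k=0: a=9, p=9, q=1
  k=1: a=1, p=10, q=1
  k=2: a=9, p=99, q=10
  k=3: a=7, p=703, q=71
  k=4: a=3, p=2208, q=223
  k=5: a=2, p=5119, q=517

5119/517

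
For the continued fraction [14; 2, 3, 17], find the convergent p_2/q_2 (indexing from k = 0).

101/7

Using pₖ = aₖpₖ₋₁ + pₖ₋₂, qₖ = aₖqₖ₋₁ + qₖ₋₂ (with p₋₁=1, p₋₂=0, q₋₁=0, q₋₂=1):
  k=0: a=14, p=14, q=1
  k=1: a=2, p=29, q=2
  k=2: a=3, p=101, q=7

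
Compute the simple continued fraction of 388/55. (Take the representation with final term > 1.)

[7; 18, 3]

388 = 7×55 + 3
55 = 18×3 + 1
3 = 3×1 + 0  (stop)
So 388/55 = [7; 18, 3].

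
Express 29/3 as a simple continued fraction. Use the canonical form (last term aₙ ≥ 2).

[9; 1, 2]

29 = 9*3 + 2
3 = 1*2 + 1
2 = 2*1 + 0  (stop)
So 29/3 = [9; 1, 2].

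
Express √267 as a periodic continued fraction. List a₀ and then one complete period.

[16; 2, 1, 15, 1, 2, 32]

a₀ = ⌊√267⌋ = 16.
With m₀=0, d₀=1 and mₖ₊₁ = dₖaₖ − mₖ, dₖ₊₁ = (n − mₖ₊₁²)/dₖ, aₖ₊₁ = ⌊(a₀+mₖ₊₁)/dₖ₊₁⌋:
  k=1: m=16, d=11, a=2
  k=2: m=6, d=21, a=1
  k=3: m=15, d=2, a=15
  k=4: m=15, d=21, a=1
  k=5: m=6, d=11, a=2
  k=6: m=16, d=1, a=32
d=1 and a=2a₀=32 at k=6, so the next step gives (m, d) = (16, 11) again — its k=1 value — and the period has length 6.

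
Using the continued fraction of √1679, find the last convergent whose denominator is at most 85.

√1679 = [40; 1, 39, 1, 80, …] (period length 4).
Convergents:
  p_0/q_0 = 40/1
  p_1/q_1 = 41/1
  p_2/q_2 = 1639/40
  p_3/q_3 = 1680/41
  p_4/q_4 = 136039/3320
q_3 = 41 ≤ 85 < 3320 = q_4, so the answer is 1680/41.

1680/41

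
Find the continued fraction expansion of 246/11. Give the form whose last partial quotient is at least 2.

[22; 2, 1, 3]

246 = 22*11 + 4
11 = 2*4 + 3
4 = 1*3 + 1
3 = 3*1 + 0  (stop)
So 246/11 = [22; 2, 1, 3].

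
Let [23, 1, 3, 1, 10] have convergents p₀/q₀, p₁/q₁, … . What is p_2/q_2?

Using pₖ = aₖpₖ₋₁ + pₖ₋₂, qₖ = aₖqₖ₋₁ + qₖ₋₂ (with p₋₁=1, p₋₂=0, q₋₁=0, q₋₂=1):
  k=0: a=23, p=23, q=1
  k=1: a=1, p=24, q=1
  k=2: a=3, p=95, q=4

95/4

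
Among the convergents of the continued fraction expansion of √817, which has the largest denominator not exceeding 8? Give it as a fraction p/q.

200/7

√817 = [28; 1, 1, 2, 1, 1, 56, …] (period length 6).
Convergents:
  p_0/q_0 = 28/1
  p_1/q_1 = 29/1
  p_2/q_2 = 57/2
  p_3/q_3 = 143/5
  p_4/q_4 = 200/7
  p_5/q_5 = 343/12
q_4 = 7 ≤ 8 < 12 = q_5, so the answer is 200/7.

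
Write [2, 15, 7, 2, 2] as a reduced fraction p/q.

Using pₖ = aₖpₖ₋₁ + pₖ₋₂ and qₖ = aₖqₖ₋₁ + qₖ₋₂:
  k=0: a=2, p=2, q=1
  k=1: a=15, p=31, q=15
  k=2: a=7, p=219, q=106
  k=3: a=2, p=469, q=227
  k=4: a=2, p=1157, q=560

1157/560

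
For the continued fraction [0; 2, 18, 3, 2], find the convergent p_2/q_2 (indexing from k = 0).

Using pₖ = aₖpₖ₋₁ + pₖ₋₂, qₖ = aₖqₖ₋₁ + qₖ₋₂ (with p₋₁=1, p₋₂=0, q₋₁=0, q₋₂=1):
  k=0: a=0, p=0, q=1
  k=1: a=2, p=1, q=2
  k=2: a=18, p=18, q=37

18/37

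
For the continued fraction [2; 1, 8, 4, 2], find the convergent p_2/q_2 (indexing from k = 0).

Using pₖ = aₖpₖ₋₁ + pₖ₋₂, qₖ = aₖqₖ₋₁ + qₖ₋₂ (with p₋₁=1, p₋₂=0, q₋₁=0, q₋₂=1):
  k=0: a=2, p=2, q=1
  k=1: a=1, p=3, q=1
  k=2: a=8, p=26, q=9

26/9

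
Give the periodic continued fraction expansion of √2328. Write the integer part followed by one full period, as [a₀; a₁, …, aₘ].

[48; 4, 96]

a₀ = ⌊√2328⌋ = 48.
With m₀=0, d₀=1 and mₖ₊₁ = dₖaₖ − mₖ, dₖ₊₁ = (n − mₖ₊₁²)/dₖ, aₖ₊₁ = ⌊(a₀+mₖ₊₁)/dₖ₊₁⌋:
  k=1: m=48, d=24, a=4
  k=2: m=48, d=1, a=96
d=1 and a=2a₀=96 at k=2, so the next step gives (m, d) = (48, 24) again — its k=1 value — and the period has length 2.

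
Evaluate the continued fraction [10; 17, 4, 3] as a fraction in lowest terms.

2253/224

Fold from the inside: start with 3/1.
  4 + 1/3 = 13/3
  17 + 3/13 = 224/13
  10 + 13/224 = 2253/224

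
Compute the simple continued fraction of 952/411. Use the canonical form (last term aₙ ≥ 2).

[2; 3, 6, 5, 4]

952 = 2×411 + 130
411 = 3×130 + 21
130 = 6×21 + 4
21 = 5×4 + 1
4 = 4×1 + 0  (stop)
So 952/411 = [2; 3, 6, 5, 4].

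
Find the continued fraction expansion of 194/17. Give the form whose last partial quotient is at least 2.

[11; 2, 2, 3]

194 = 11*17 + 7
17 = 2*7 + 3
7 = 2*3 + 1
3 = 3*1 + 0  (stop)
So 194/17 = [11; 2, 2, 3].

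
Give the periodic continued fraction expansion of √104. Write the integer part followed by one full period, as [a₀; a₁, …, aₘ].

a₀ = ⌊√104⌋ = 10.
With m₀=0, d₀=1 and mₖ₊₁ = dₖaₖ − mₖ, dₖ₊₁ = (n − mₖ₊₁²)/dₖ, aₖ₊₁ = ⌊(a₀+mₖ₊₁)/dₖ₊₁⌋:
  k=1: m=10, d=4, a=5
  k=2: m=10, d=1, a=20
d=1 and a=2a₀=20 at k=2, so the next step gives (m, d) = (10, 4) again — its k=1 value — and the period has length 2.

[10; 5, 20]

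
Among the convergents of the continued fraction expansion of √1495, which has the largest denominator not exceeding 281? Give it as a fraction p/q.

√1495 = [38; 1, 1, 1, 76, …] (period length 4).
Convergents:
  p_0/q_0 = 38/1
  p_1/q_1 = 39/1
  p_2/q_2 = 77/2
  p_3/q_3 = 116/3
  p_4/q_4 = 8893/230
  p_5/q_5 = 9009/233
  p_6/q_6 = 17902/463
q_5 = 233 ≤ 281 < 463 = q_6, so the answer is 9009/233.

9009/233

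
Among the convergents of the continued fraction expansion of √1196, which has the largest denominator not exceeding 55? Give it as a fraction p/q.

415/12

√1196 = [34; 1, 1, 2, 1, 1, 68, …] (period length 6).
Convergents:
  p_0/q_0 = 34/1
  p_1/q_1 = 35/1
  p_2/q_2 = 69/2
  p_3/q_3 = 173/5
  p_4/q_4 = 242/7
  p_5/q_5 = 415/12
  p_6/q_6 = 28462/823
q_5 = 12 ≤ 55 < 823 = q_6, so the answer is 415/12.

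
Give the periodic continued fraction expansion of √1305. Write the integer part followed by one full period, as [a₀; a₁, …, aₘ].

a₀ = ⌊√1305⌋ = 36.
With m₀=0, d₀=1 and mₖ₊₁ = dₖaₖ − mₖ, dₖ₊₁ = (n − mₖ₊₁²)/dₖ, aₖ₊₁ = ⌊(a₀+mₖ₊₁)/dₖ₊₁⌋:
  k=1: m=36, d=9, a=8
  k=2: m=36, d=1, a=72
d=1 and a=2a₀=72 at k=2, so the next step gives (m, d) = (36, 9) again — its k=1 value — and the period has length 2.

[36; 8, 72]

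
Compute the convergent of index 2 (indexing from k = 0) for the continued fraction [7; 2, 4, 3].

67/9

Using pₖ = aₖpₖ₋₁ + pₖ₋₂, qₖ = aₖqₖ₋₁ + qₖ₋₂ (with p₋₁=1, p₋₂=0, q₋₁=0, q₋₂=1):
  k=0: a=7, p=7, q=1
  k=1: a=2, p=15, q=2
  k=2: a=4, p=67, q=9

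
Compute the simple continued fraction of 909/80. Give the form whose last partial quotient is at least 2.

909 = 11·80 + 29
80 = 2·29 + 22
29 = 1·22 + 7
22 = 3·7 + 1
7 = 7·1 + 0  (stop)
So 909/80 = [11; 2, 1, 3, 7].

[11; 2, 1, 3, 7]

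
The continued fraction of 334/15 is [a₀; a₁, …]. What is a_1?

3

334 = 22·15 + 4   →  a_0 = 22
15 = 3·4 + 3   →  a_1 = 3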